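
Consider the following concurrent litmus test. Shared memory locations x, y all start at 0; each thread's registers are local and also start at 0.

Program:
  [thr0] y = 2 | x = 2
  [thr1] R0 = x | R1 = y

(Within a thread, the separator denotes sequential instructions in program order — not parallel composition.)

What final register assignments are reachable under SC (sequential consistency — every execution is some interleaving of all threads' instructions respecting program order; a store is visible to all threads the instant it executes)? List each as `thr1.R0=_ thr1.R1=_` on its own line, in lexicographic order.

thr1.R0=0 thr1.R1=0
thr1.R0=0 thr1.R1=2
thr1.R0=2 thr1.R1=2

outcome vector order: (thr1.R0,thr1.R1)
|SC outcomes| = 3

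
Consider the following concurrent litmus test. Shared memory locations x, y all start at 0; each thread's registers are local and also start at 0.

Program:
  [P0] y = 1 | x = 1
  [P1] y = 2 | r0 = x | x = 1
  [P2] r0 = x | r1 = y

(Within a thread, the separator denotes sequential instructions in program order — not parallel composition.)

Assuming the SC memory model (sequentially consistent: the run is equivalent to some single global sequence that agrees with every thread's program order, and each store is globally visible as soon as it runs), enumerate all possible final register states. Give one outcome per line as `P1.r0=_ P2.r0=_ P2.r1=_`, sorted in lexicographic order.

outcome vector order: (P1.r0,P2.r0,P2.r1)
|SC outcomes| = 10

P1.r0=0 P2.r0=0 P2.r1=0
P1.r0=0 P2.r0=0 P2.r1=1
P1.r0=0 P2.r0=0 P2.r1=2
P1.r0=0 P2.r0=1 P2.r1=1
P1.r0=0 P2.r0=1 P2.r1=2
P1.r0=1 P2.r0=0 P2.r1=0
P1.r0=1 P2.r0=0 P2.r1=1
P1.r0=1 P2.r0=0 P2.r1=2
P1.r0=1 P2.r0=1 P2.r1=1
P1.r0=1 P2.r0=1 P2.r1=2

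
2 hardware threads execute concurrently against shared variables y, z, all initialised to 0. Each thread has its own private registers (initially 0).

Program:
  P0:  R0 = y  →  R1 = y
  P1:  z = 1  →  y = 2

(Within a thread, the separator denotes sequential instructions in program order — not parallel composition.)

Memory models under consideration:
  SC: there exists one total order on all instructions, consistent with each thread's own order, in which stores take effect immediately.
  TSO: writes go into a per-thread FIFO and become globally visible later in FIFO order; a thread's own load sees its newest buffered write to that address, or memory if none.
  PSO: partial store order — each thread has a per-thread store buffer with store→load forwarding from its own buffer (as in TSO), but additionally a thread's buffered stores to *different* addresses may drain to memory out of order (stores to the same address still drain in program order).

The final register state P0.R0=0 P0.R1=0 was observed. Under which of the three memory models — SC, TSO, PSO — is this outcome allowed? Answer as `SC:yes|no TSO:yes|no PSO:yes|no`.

outcome vector order: (P0.R0,P0.R1)
[SC] allowed = {<0 0>; <0 2>; <2 2>}
[TSO] allowed = {<0 0>; <0 2>; <2 2>}
[PSO] allowed = {<0 0>; <0 2>; <2 2>}
target <0 0> ∈ {SC,TSO,PSO}

SC:yes TSO:yes PSO:yes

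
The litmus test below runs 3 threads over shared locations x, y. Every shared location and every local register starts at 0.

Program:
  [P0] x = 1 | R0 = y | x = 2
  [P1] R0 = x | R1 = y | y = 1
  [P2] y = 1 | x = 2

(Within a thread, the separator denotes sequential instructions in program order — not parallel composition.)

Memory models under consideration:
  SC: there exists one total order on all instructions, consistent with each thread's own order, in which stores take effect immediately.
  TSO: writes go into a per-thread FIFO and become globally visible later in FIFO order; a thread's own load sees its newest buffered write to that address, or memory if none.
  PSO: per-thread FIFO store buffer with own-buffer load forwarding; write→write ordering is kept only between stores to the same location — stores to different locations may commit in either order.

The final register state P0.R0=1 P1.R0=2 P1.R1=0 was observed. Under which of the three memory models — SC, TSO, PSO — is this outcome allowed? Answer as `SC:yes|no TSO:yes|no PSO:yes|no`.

outcome vector order: (P0.R0,P1.R0,P1.R1)
SC: 11 outcomes — {(0,0,0), (0,0,1), (0,1,0), (0,1,1), (0,2,0), (0,2,1), (1,0,0), (1,0,1), (1,1,0), (1,1,1), (1,2,1)}
TSO: 11 outcomes — {(0,0,0), (0,0,1), (0,1,0), (0,1,1), (0,2,0), (0,2,1), (1,0,0), (1,0,1), (1,1,0), (1,1,1), (1,2,1)}
PSO: 12 outcomes — {(0,0,0), (0,0,1), (0,1,0), (0,1,1), (0,2,0), (0,2,1), (1,0,0), (1,0,1), (1,1,0), (1,1,1), (1,2,0), (1,2,1)}
target (1,2,0) ∈ {PSO}

SC:no TSO:no PSO:yes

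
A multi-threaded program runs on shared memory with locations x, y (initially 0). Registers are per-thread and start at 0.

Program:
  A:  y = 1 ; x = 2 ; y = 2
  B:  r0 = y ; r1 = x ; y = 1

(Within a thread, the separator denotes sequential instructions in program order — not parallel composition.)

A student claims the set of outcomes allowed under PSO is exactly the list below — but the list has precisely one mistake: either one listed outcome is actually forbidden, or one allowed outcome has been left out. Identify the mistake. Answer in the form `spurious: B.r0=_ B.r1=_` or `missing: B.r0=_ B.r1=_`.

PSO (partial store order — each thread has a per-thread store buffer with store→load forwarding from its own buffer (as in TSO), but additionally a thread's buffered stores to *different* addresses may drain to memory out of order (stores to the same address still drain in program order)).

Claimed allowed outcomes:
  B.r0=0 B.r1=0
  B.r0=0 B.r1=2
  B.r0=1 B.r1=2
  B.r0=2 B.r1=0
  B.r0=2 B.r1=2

outcome vector order: (B.r0,B.r1)
PSO (6): <0 0>; <0 2>; <1 0>; <1 2>; <2 0>; <2 2>
PSO∖claimed = {<1 0>}

missing: B.r0=1 B.r1=0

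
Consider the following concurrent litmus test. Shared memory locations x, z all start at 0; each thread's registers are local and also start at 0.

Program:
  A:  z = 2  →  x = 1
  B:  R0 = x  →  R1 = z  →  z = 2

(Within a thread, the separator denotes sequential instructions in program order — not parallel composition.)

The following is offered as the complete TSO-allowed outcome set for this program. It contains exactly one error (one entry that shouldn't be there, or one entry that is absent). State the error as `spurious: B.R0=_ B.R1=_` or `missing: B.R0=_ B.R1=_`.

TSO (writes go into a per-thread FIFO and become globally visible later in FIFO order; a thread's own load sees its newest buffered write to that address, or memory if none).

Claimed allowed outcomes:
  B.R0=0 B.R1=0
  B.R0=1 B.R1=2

missing: B.R0=0 B.R1=2

outcome vector order: (B.R0,B.R1)
TSO (3): (0,0), (0,2), (1,2)
TSO∖claimed = {(0,2)}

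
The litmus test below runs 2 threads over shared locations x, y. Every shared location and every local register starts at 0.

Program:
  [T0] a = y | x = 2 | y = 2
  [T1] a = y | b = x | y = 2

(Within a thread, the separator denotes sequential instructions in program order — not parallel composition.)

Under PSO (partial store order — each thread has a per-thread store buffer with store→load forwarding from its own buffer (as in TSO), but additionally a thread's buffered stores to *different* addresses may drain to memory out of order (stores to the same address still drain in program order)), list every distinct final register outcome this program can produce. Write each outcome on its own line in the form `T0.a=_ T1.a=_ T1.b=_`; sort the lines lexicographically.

outcome vector order: (T0.a,T1.a,T1.b)
|PSO outcomes| = 5

T0.a=0 T1.a=0 T1.b=0
T0.a=0 T1.a=0 T1.b=2
T0.a=0 T1.a=2 T1.b=0
T0.a=0 T1.a=2 T1.b=2
T0.a=2 T1.a=0 T1.b=0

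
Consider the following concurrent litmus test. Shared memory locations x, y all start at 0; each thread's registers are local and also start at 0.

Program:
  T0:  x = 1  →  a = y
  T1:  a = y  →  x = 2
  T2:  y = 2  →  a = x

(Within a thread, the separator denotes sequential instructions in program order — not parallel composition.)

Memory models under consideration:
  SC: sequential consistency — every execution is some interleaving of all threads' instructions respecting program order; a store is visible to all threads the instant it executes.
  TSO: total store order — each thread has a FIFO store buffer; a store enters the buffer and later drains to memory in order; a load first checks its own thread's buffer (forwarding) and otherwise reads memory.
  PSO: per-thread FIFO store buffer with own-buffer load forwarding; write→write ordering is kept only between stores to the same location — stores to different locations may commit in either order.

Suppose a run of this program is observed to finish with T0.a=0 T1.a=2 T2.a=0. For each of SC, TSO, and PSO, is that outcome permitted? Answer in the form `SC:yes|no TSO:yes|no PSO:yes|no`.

SC:no TSO:yes PSO:yes

outcome vector order: (T0.a,T1.a,T2.a)
[SC] allowed = {<0 0 1> <0 0 2> <0 2 1> <0 2 2> <2 0 0> <2 0 1> <2 0 2> <2 2 0> <2 2 1> <2 2 2>}
[TSO] allowed = {<0 0 0> <0 0 1> <0 0 2> <0 2 0> <0 2 1> <0 2 2> <2 0 0> <2 0 1> <2 0 2> <2 2 0> <2 2 1> <2 2 2>}
[PSO] allowed = {<0 0 0> <0 0 1> <0 0 2> <0 2 0> <0 2 1> <0 2 2> <2 0 0> <2 0 1> <2 0 2> <2 2 0> <2 2 1> <2 2 2>}
target <0 2 0> ∈ {TSO,PSO}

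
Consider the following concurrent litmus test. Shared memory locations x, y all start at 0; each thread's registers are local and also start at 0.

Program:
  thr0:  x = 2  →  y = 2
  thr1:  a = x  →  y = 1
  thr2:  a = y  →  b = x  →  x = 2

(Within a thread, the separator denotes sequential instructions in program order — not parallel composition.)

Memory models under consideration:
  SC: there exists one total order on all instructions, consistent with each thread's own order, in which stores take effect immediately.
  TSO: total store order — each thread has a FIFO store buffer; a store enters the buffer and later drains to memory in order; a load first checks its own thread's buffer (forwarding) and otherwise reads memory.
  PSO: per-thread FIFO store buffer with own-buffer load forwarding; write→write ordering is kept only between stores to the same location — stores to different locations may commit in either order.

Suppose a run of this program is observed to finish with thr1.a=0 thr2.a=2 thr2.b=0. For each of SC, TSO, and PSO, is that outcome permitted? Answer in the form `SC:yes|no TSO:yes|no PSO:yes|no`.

outcome vector order: (thr1.a,thr2.a,thr2.b)
SC: 9 outcomes — {0/0/0 0/0/2 0/1/0 0/1/2 0/2/2 2/0/0 2/0/2 2/1/2 2/2/2}
TSO: 9 outcomes — {0/0/0 0/0/2 0/1/0 0/1/2 0/2/2 2/0/0 2/0/2 2/1/2 2/2/2}
PSO: 11 outcomes — {0/0/0 0/0/2 0/1/0 0/1/2 0/2/0 0/2/2 2/0/0 2/0/2 2/1/2 2/2/0 2/2/2}
target 0/2/0 ∈ {PSO}

SC:no TSO:no PSO:yes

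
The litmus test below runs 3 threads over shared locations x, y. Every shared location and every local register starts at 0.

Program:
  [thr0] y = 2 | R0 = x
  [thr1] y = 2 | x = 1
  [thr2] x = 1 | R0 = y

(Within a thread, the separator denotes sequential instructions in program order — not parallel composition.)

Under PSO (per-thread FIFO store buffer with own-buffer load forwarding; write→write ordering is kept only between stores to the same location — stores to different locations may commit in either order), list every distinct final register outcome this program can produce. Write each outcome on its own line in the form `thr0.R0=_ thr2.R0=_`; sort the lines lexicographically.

outcome vector order: (thr0.R0,thr2.R0)
|PSO outcomes| = 4

thr0.R0=0 thr2.R0=0
thr0.R0=0 thr2.R0=2
thr0.R0=1 thr2.R0=0
thr0.R0=1 thr2.R0=2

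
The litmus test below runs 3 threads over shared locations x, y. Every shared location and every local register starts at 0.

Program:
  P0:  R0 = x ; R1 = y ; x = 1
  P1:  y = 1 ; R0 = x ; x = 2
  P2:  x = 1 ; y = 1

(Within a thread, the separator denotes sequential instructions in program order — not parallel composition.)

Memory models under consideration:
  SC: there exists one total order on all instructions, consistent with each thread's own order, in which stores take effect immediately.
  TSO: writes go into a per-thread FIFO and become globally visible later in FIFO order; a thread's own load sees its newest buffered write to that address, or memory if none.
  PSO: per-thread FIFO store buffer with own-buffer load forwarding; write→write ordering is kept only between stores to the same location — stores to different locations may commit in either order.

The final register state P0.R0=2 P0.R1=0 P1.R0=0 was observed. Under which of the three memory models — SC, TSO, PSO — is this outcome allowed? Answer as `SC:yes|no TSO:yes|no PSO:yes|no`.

SC:no TSO:no PSO:yes

outcome vector order: (P0.R0,P0.R1,P1.R0)
[SC] allowed = {0/0/0, 0/0/1, 0/1/0, 0/1/1, 1/0/1, 1/1/0, 1/1/1, 2/1/0, 2/1/1}
[TSO] allowed = {0/0/0, 0/0/1, 0/1/0, 0/1/1, 1/0/0, 1/0/1, 1/1/0, 1/1/1, 2/1/0, 2/1/1}
[PSO] allowed = {0/0/0, 0/0/1, 0/1/0, 0/1/1, 1/0/0, 1/0/1, 1/1/0, 1/1/1, 2/0/0, 2/0/1, 2/1/0, 2/1/1}
target 2/0/0 ∈ {PSO}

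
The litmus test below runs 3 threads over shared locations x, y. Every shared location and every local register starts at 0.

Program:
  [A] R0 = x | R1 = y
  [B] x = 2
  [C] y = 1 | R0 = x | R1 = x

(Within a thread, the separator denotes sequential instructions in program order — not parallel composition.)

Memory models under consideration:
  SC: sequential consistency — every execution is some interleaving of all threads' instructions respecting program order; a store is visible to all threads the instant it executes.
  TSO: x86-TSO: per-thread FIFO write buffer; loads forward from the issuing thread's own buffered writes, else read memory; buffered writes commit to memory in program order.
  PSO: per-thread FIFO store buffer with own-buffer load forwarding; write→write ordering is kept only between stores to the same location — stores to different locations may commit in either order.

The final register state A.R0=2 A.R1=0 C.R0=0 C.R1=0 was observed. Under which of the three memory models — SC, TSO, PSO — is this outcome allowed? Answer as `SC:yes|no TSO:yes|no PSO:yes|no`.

SC:no TSO:yes PSO:yes

outcome vector order: (A.R0,A.R1,C.R0,C.R1)
[SC] allowed = {0000, 0002, 0022, 0100, 0102, 0122, 2022, 2100, 2102, 2122}
[TSO] allowed = {0000, 0002, 0022, 0100, 0102, 0122, 2000, 2002, 2022, 2100, 2102, 2122}
[PSO] allowed = {0000, 0002, 0022, 0100, 0102, 0122, 2000, 2002, 2022, 2100, 2102, 2122}
target 2000 ∈ {TSO,PSO}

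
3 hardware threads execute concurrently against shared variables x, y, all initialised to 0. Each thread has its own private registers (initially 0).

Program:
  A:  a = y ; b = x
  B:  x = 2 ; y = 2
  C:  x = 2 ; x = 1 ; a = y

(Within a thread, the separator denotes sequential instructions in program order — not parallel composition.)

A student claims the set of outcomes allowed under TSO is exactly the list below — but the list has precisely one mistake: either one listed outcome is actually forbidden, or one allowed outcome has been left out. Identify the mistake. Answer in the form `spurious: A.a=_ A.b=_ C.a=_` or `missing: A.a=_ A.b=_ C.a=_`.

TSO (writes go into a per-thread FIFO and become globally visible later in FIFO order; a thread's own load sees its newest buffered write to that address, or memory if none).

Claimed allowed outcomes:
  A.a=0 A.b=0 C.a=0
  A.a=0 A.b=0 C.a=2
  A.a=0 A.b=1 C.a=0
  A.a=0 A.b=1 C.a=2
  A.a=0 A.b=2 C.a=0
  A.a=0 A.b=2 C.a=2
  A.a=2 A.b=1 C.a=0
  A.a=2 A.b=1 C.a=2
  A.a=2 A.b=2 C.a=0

missing: A.a=2 A.b=2 C.a=2

outcome vector order: (A.a,A.b,C.a)
TSO (10): (0,0,0) (0,0,2) (0,1,0) (0,1,2) (0,2,0) (0,2,2) (2,1,0) (2,1,2) (2,2,0) (2,2,2)
TSO∖claimed = {(2,2,2)}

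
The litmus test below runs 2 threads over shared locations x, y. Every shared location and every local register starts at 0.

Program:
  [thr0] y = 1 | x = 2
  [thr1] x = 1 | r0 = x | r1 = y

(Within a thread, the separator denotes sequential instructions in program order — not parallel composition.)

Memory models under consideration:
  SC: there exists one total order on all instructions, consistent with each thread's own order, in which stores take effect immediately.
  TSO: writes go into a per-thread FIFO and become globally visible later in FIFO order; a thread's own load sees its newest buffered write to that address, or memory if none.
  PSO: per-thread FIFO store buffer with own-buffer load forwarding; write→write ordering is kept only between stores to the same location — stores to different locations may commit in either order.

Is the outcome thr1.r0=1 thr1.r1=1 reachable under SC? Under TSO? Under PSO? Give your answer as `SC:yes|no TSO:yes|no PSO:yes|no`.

outcome vector order: (thr1.r0,thr1.r1)
SC (3): 10; 11; 21
TSO (3): 10; 11; 21
PSO (4): 10; 11; 20; 21
target 11 ∈ {SC,TSO,PSO}

SC:yes TSO:yes PSO:yes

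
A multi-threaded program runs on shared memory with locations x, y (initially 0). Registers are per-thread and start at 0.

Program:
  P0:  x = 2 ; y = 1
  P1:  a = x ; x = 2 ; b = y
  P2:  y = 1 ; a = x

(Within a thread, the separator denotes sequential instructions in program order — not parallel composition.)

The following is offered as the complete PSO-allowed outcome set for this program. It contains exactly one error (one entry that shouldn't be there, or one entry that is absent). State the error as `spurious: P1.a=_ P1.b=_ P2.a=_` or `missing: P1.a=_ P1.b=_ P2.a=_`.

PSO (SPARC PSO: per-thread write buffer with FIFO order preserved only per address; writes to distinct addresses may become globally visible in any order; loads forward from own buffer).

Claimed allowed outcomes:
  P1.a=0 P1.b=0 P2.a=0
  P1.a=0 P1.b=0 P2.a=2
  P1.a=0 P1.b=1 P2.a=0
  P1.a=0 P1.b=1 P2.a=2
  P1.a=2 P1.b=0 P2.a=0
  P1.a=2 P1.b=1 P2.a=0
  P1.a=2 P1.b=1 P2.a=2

missing: P1.a=2 P1.b=0 P2.a=2

outcome vector order: (P1.a,P1.b,P2.a)
PSO (8): <0 0 0>, <0 0 2>, <0 1 0>, <0 1 2>, <2 0 0>, <2 0 2>, <2 1 0>, <2 1 2>
PSO∖claimed = {<2 0 2>}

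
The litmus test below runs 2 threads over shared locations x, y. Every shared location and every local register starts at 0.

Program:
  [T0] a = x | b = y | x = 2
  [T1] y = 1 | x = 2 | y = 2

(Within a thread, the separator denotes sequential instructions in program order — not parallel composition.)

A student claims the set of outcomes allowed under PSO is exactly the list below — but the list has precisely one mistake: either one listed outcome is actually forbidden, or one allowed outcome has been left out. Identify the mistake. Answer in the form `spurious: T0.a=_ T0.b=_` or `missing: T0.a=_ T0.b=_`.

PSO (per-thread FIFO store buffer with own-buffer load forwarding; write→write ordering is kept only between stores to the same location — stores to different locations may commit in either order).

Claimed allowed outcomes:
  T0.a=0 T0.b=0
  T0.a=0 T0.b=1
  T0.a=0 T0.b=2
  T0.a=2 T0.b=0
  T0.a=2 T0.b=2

missing: T0.a=2 T0.b=1

outcome vector order: (T0.a,T0.b)
PSO: 6 outcomes — {<0 0>; <0 1>; <0 2>; <2 0>; <2 1>; <2 2>}
PSO∖claimed = {<2 1>}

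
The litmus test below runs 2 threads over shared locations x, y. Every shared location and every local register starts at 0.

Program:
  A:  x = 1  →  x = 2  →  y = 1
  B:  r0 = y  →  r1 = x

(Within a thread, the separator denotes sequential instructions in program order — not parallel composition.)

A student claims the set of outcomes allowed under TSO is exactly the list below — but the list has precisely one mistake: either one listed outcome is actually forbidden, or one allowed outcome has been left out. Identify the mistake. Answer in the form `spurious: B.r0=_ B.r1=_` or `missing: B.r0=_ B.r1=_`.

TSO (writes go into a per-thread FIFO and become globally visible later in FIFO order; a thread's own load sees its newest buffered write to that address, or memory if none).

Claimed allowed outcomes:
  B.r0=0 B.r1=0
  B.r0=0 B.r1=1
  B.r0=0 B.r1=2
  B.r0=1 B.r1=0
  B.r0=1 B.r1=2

outcome vector order: (B.r0,B.r1)
TSO: 4 outcomes — {0/0, 0/1, 0/2, 1/2}
claimed∖TSO = {1/0}

spurious: B.r0=1 B.r1=0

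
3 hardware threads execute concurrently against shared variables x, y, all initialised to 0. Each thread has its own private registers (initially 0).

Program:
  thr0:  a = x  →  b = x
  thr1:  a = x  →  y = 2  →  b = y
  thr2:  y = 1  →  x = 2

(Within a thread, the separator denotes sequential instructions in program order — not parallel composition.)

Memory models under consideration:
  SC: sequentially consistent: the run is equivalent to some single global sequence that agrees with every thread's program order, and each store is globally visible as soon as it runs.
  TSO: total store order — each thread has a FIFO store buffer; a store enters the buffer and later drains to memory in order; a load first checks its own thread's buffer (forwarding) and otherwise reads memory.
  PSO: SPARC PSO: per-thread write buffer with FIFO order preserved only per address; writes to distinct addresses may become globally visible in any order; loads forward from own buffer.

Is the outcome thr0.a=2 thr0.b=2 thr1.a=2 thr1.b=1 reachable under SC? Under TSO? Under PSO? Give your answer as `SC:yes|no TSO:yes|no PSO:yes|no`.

SC:no TSO:no PSO:yes

outcome vector order: (thr0.a,thr0.b,thr1.a,thr1.b)
[SC] allowed = {0/0/0/1, 0/0/0/2, 0/0/2/2, 0/2/0/1, 0/2/0/2, 0/2/2/2, 2/2/0/1, 2/2/0/2, 2/2/2/2}
[TSO] allowed = {0/0/0/1, 0/0/0/2, 0/0/2/2, 0/2/0/1, 0/2/0/2, 0/2/2/2, 2/2/0/1, 2/2/0/2, 2/2/2/2}
[PSO] allowed = {0/0/0/1, 0/0/0/2, 0/0/2/1, 0/0/2/2, 0/2/0/1, 0/2/0/2, 0/2/2/1, 0/2/2/2, 2/2/0/1, 2/2/0/2, 2/2/2/1, 2/2/2/2}
target 2/2/2/1 ∈ {PSO}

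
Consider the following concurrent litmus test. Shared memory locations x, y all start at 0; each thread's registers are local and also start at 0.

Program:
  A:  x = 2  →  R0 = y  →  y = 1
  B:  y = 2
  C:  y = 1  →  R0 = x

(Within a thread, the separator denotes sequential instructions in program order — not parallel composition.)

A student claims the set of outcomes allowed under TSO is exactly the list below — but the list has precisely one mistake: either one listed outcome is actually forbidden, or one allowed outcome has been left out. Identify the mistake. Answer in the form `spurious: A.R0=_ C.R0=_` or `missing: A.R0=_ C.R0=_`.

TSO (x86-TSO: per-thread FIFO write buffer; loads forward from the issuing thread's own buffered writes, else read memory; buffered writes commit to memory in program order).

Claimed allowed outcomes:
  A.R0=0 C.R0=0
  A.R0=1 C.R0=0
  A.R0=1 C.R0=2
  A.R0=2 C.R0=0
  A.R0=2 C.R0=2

outcome vector order: (A.R0,C.R0)
[TSO] allowed = {00, 02, 10, 12, 20, 22}
TSO∖claimed = {02}

missing: A.R0=0 C.R0=2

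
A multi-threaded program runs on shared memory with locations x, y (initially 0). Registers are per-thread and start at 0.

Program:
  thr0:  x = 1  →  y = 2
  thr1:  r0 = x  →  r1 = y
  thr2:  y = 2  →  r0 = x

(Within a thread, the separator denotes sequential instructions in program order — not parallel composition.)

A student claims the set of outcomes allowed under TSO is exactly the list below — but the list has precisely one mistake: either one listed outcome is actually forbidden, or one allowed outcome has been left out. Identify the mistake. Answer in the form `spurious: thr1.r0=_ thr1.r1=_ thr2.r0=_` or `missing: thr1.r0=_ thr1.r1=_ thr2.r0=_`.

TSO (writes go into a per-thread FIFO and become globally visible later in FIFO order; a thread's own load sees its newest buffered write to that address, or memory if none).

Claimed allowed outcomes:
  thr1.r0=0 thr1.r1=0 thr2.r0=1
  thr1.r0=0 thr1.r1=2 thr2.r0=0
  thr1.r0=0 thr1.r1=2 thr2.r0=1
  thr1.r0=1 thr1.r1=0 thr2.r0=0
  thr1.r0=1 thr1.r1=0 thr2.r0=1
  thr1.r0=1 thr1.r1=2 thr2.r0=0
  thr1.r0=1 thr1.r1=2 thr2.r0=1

missing: thr1.r0=0 thr1.r1=0 thr2.r0=0

outcome vector order: (thr1.r0,thr1.r1,thr2.r0)
TSO (8): 0/0/0 0/0/1 0/2/0 0/2/1 1/0/0 1/0/1 1/2/0 1/2/1
TSO∖claimed = {0/0/0}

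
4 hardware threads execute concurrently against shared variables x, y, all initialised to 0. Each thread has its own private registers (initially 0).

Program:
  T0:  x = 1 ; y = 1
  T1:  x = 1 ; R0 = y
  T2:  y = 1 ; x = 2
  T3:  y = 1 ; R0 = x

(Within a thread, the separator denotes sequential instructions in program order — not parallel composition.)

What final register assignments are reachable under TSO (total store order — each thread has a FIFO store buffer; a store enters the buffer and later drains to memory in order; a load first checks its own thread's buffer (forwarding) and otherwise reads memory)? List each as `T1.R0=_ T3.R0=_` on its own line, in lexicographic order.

T1.R0=0 T3.R0=0
T1.R0=0 T3.R0=1
T1.R0=0 T3.R0=2
T1.R0=1 T3.R0=0
T1.R0=1 T3.R0=1
T1.R0=1 T3.R0=2

outcome vector order: (T1.R0,T3.R0)
|TSO outcomes| = 6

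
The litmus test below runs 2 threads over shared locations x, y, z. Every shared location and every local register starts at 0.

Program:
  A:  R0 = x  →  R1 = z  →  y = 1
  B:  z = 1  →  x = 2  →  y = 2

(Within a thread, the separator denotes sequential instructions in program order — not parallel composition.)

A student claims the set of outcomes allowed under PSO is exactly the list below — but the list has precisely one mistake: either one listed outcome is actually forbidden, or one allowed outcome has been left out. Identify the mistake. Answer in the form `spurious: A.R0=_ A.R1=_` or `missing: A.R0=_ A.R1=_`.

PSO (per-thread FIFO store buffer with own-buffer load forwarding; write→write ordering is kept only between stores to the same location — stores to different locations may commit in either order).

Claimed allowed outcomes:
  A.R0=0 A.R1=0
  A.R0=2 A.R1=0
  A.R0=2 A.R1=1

outcome vector order: (A.R0,A.R1)
PSO (4): (0,0) (0,1) (2,0) (2,1)
PSO∖claimed = {(0,1)}

missing: A.R0=0 A.R1=1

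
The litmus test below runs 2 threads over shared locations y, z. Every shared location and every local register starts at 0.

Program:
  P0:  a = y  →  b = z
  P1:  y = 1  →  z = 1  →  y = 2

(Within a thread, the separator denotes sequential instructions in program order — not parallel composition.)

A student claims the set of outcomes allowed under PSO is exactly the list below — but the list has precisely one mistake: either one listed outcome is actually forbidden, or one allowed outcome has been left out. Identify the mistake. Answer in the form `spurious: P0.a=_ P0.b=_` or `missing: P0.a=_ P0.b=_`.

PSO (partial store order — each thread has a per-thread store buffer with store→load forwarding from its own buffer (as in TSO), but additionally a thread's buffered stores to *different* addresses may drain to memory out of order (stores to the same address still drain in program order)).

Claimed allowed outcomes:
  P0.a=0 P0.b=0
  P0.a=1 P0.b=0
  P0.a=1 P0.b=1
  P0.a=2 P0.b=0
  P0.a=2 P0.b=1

outcome vector order: (P0.a,P0.b)
[PSO] allowed = {(0,0) (0,1) (1,0) (1,1) (2,0) (2,1)}
PSO∖claimed = {(0,1)}

missing: P0.a=0 P0.b=1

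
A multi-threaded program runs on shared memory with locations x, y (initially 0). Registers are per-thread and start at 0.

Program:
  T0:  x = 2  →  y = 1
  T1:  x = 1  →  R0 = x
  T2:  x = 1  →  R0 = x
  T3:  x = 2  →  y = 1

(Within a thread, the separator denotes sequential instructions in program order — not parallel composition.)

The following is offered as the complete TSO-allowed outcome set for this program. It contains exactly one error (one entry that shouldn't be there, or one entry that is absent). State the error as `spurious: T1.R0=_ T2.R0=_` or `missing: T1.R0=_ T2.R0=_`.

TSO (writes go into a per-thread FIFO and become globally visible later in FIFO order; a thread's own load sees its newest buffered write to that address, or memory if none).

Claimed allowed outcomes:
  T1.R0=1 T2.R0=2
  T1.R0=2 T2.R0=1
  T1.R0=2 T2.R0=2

missing: T1.R0=1 T2.R0=1

outcome vector order: (T1.R0,T2.R0)
TSO: 4 outcomes — {1/1, 1/2, 2/1, 2/2}
TSO∖claimed = {1/1}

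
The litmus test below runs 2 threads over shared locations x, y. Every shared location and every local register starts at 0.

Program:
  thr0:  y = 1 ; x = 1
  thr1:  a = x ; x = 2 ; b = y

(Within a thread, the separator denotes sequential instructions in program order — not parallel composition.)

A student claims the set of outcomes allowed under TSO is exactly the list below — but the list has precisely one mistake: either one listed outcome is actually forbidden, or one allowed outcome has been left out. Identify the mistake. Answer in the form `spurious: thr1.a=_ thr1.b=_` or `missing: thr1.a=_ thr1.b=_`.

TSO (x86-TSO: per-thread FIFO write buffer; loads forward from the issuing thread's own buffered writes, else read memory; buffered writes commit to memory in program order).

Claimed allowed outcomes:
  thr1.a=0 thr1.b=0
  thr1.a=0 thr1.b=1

outcome vector order: (thr1.a,thr1.b)
TSO (3): 00, 01, 11
TSO∖claimed = {11}

missing: thr1.a=1 thr1.b=1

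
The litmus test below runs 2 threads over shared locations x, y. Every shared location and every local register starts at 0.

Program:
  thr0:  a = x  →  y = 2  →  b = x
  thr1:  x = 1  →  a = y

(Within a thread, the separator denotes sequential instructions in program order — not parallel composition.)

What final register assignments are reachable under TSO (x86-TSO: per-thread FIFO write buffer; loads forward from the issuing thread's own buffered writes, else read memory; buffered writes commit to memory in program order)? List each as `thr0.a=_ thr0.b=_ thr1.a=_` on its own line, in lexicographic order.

thr0.a=0 thr0.b=0 thr1.a=0
thr0.a=0 thr0.b=0 thr1.a=2
thr0.a=0 thr0.b=1 thr1.a=0
thr0.a=0 thr0.b=1 thr1.a=2
thr0.a=1 thr0.b=1 thr1.a=0
thr0.a=1 thr0.b=1 thr1.a=2

outcome vector order: (thr0.a,thr0.b,thr1.a)
|TSO outcomes| = 6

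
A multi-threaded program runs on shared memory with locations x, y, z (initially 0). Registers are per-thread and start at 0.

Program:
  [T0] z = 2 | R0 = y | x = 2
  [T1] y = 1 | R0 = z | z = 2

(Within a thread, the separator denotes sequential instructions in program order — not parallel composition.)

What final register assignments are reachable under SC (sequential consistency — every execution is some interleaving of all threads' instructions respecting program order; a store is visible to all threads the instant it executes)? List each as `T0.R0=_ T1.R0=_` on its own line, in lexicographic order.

T0.R0=0 T1.R0=2
T0.R0=1 T1.R0=0
T0.R0=1 T1.R0=2

outcome vector order: (T0.R0,T1.R0)
|SC outcomes| = 3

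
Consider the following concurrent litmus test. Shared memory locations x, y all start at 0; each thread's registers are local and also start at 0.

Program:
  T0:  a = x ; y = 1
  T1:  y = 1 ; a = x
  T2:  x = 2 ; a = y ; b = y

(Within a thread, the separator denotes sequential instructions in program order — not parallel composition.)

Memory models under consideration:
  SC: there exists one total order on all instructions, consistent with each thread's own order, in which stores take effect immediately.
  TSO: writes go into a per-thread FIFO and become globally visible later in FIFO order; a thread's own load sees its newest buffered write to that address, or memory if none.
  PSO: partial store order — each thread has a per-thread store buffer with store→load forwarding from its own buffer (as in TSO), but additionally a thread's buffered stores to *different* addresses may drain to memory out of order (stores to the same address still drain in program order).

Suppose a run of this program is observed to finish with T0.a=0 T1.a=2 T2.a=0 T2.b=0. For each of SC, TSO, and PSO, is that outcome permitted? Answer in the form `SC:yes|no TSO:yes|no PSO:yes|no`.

outcome vector order: (T0.a,T1.a,T2.a,T2.b)
under SC → 0/0/1/1; 0/2/0/0; 0/2/0/1; 0/2/1/1; 2/0/1/1; 2/2/0/0; 2/2/0/1; 2/2/1/1
under TSO → 0/0/0/0; 0/0/0/1; 0/0/1/1; 0/2/0/0; 0/2/0/1; 0/2/1/1; 2/0/0/0; 2/0/0/1; 2/0/1/1; 2/2/0/0; 2/2/0/1; 2/2/1/1
under PSO → 0/0/0/0; 0/0/0/1; 0/0/1/1; 0/2/0/0; 0/2/0/1; 0/2/1/1; 2/0/0/0; 2/0/0/1; 2/0/1/1; 2/2/0/0; 2/2/0/1; 2/2/1/1
target 0/2/0/0 ∈ {SC,TSO,PSO}

SC:yes TSO:yes PSO:yes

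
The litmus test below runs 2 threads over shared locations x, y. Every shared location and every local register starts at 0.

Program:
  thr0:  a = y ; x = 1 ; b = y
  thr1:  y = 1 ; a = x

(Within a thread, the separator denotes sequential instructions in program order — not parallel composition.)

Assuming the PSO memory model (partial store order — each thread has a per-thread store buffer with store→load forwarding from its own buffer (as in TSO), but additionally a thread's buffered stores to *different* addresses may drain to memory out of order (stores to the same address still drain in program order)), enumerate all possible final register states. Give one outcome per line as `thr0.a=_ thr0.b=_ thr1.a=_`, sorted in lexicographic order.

outcome vector order: (thr0.a,thr0.b,thr1.a)
|PSO outcomes| = 6

thr0.a=0 thr0.b=0 thr1.a=0
thr0.a=0 thr0.b=0 thr1.a=1
thr0.a=0 thr0.b=1 thr1.a=0
thr0.a=0 thr0.b=1 thr1.a=1
thr0.a=1 thr0.b=1 thr1.a=0
thr0.a=1 thr0.b=1 thr1.a=1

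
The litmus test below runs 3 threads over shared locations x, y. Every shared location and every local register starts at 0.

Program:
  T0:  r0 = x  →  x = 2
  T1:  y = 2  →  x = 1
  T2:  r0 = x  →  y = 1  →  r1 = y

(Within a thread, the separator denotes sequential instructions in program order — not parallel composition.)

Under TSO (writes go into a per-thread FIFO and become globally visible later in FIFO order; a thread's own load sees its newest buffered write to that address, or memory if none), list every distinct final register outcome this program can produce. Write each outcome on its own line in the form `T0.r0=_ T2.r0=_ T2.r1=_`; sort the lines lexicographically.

outcome vector order: (T0.r0,T2.r0,T2.r1)
|TSO outcomes| = 9

T0.r0=0 T2.r0=0 T2.r1=1
T0.r0=0 T2.r0=0 T2.r1=2
T0.r0=0 T2.r0=1 T2.r1=1
T0.r0=0 T2.r0=2 T2.r1=1
T0.r0=0 T2.r0=2 T2.r1=2
T0.r0=1 T2.r0=0 T2.r1=1
T0.r0=1 T2.r0=0 T2.r1=2
T0.r0=1 T2.r0=1 T2.r1=1
T0.r0=1 T2.r0=2 T2.r1=1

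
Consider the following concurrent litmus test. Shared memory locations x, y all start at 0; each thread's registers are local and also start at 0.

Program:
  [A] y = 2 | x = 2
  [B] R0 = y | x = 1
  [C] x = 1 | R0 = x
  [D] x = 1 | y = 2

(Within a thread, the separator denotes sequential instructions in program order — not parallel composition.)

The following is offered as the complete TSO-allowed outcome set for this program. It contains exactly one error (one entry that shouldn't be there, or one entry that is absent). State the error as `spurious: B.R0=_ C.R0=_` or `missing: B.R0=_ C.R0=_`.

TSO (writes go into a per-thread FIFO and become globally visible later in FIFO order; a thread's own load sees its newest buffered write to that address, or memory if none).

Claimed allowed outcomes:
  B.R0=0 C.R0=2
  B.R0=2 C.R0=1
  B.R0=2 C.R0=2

missing: B.R0=0 C.R0=1

outcome vector order: (B.R0,C.R0)
[TSO] allowed = {(0,1); (0,2); (2,1); (2,2)}
TSO∖claimed = {(0,1)}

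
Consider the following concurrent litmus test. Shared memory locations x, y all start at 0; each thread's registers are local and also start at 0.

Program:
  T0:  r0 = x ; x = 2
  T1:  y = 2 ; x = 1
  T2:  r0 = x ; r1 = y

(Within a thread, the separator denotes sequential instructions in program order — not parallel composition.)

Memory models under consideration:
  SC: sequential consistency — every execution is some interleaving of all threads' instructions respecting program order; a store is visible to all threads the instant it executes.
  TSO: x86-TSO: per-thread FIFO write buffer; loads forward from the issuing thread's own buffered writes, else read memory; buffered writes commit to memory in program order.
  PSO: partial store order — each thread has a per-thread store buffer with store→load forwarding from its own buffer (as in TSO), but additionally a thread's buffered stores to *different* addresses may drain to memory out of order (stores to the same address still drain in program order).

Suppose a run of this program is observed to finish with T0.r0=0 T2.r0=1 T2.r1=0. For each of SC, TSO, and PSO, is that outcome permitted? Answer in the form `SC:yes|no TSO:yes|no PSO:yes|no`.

SC:no TSO:no PSO:yes

outcome vector order: (T0.r0,T2.r0,T2.r1)
under SC → (0,0,0) (0,0,2) (0,1,2) (0,2,0) (0,2,2) (1,0,0) (1,0,2) (1,1,2) (1,2,2)
under TSO → (0,0,0) (0,0,2) (0,1,2) (0,2,0) (0,2,2) (1,0,0) (1,0,2) (1,1,2) (1,2,2)
under PSO → (0,0,0) (0,0,2) (0,1,0) (0,1,2) (0,2,0) (0,2,2) (1,0,0) (1,0,2) (1,1,0) (1,1,2) (1,2,0) (1,2,2)
target (0,1,0) ∈ {PSO}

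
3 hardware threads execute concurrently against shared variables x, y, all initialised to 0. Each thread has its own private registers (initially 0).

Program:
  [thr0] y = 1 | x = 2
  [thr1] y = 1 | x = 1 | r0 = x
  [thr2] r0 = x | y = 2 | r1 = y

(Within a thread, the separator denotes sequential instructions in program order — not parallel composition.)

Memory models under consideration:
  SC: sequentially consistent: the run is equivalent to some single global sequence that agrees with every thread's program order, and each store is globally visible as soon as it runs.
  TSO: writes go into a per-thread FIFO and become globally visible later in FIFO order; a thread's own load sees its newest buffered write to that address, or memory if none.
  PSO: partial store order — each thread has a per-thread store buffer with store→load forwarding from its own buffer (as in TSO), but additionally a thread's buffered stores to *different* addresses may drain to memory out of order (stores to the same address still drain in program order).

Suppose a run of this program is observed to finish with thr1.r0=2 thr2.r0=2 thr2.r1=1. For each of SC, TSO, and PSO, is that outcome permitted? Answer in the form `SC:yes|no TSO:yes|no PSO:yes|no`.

SC:no TSO:no PSO:yes

outcome vector order: (thr1.r0,thr2.r0,thr2.r1)
SC: 11 outcomes — {(1,0,1); (1,0,2); (1,1,1); (1,1,2); (1,2,1); (1,2,2); (2,0,1); (2,0,2); (2,1,1); (2,1,2); (2,2,2)}
TSO: 11 outcomes — {(1,0,1); (1,0,2); (1,1,1); (1,1,2); (1,2,1); (1,2,2); (2,0,1); (2,0,2); (2,1,1); (2,1,2); (2,2,2)}
PSO: 12 outcomes — {(1,0,1); (1,0,2); (1,1,1); (1,1,2); (1,2,1); (1,2,2); (2,0,1); (2,0,2); (2,1,1); (2,1,2); (2,2,1); (2,2,2)}
target (2,2,1) ∈ {PSO}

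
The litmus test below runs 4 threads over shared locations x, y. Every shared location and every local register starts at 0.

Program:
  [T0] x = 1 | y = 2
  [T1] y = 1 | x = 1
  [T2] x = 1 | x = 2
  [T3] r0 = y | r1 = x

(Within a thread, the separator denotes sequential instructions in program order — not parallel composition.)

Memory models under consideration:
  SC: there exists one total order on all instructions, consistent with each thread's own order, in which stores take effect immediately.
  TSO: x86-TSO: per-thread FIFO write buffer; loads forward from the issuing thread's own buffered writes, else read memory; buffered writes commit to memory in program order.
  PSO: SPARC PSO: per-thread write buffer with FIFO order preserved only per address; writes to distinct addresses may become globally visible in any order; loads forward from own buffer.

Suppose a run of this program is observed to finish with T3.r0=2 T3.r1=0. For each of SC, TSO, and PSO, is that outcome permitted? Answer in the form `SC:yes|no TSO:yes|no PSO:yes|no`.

SC:no TSO:no PSO:yes

outcome vector order: (T3.r0,T3.r1)
SC (8): (0,0); (0,1); (0,2); (1,0); (1,1); (1,2); (2,1); (2,2)
TSO (8): (0,0); (0,1); (0,2); (1,0); (1,1); (1,2); (2,1); (2,2)
PSO (9): (0,0); (0,1); (0,2); (1,0); (1,1); (1,2); (2,0); (2,1); (2,2)
target (2,0) ∈ {PSO}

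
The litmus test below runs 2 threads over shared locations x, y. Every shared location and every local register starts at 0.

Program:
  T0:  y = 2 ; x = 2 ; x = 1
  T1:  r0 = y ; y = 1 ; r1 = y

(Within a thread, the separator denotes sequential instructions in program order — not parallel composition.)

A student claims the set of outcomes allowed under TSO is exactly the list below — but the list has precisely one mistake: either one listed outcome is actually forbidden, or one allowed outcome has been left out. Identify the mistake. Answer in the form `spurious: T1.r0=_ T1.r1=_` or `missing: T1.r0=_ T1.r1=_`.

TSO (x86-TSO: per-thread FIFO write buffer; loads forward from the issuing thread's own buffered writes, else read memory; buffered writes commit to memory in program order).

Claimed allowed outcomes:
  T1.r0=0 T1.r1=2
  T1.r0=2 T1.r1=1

missing: T1.r0=0 T1.r1=1

outcome vector order: (T1.r0,T1.r1)
[TSO] allowed = {<0 1> <0 2> <2 1>}
TSO∖claimed = {<0 1>}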